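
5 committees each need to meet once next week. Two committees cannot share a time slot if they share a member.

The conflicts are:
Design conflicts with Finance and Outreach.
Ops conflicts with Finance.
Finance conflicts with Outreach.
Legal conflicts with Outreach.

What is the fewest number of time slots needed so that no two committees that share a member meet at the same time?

Design, Finance, Outreach are mutually in conflict, so at least 3 time slots are needed.
3 time slots suffice: time slot 1 → {Ops, Outreach}; time slot 2 → {Finance, Legal}; time slot 3 → {Design}. Every pair that conflicts lands in different time slots.

3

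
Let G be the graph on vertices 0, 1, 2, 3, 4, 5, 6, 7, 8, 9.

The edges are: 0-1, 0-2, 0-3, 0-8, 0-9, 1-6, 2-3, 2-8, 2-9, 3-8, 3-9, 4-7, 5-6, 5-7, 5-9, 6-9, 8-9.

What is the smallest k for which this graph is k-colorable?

0, 2, 3, 8, 9 form a clique, so at least 5 colors are needed.
One proper 5-coloring: 0=b, 1=a, 2=e, 3=c, 4=b, 5=c, 6=b, 7=a, 8=d, 9=a. Every edge joins two different colors.

5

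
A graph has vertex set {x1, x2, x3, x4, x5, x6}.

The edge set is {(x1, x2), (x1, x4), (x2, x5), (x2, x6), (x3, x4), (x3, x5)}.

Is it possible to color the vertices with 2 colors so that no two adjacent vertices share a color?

The cycle x5-x3-x4-x1-x2-x5 has odd length 5, so it cannot be 2-colored; at least 3 colors are needed.
So 2 colors are not enough.

No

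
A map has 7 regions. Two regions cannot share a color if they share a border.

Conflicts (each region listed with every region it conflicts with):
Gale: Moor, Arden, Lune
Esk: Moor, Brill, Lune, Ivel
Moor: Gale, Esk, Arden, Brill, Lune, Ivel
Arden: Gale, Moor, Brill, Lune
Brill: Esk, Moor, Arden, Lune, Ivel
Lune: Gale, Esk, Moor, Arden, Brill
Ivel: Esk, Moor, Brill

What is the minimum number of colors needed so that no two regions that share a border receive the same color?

4

Gale, Moor, Arden, Lune are mutually in conflict, so at least 4 colors are needed.
One proper 4-coloring: Gale=3, Esk=4, Moor=1, Arden=4, Brill=3, Lune=2, Ivel=2. Every pair that conflicts lands in different colors.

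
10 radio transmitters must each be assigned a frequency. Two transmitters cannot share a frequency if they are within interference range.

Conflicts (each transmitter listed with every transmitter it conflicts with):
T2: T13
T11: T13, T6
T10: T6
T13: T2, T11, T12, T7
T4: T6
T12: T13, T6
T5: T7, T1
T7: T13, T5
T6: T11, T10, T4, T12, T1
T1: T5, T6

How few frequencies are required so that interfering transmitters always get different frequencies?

T11 and T13 conflict, so at least 2 frequencies are needed.
2 frequencies suffice: frequency 1 → {T13, T5, T6}; frequency 2 → {T2, T11, T10, T4, T12, T7, T1}. No two conflicting transmitters share a frequency.

2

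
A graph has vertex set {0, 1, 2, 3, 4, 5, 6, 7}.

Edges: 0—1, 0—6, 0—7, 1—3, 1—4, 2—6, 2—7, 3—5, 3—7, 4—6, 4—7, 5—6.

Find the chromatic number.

The cycle 2-6-5-3-7-2 has odd length 5, so it cannot be 2-colored; at least 3 colors are needed.
A valid assignment using 3 colors: 0=b, 1=a, 2=b, 3=b, 4=b, 5=c, 6=a, 7=a. Each edge has distinct colors on its endpoints.

3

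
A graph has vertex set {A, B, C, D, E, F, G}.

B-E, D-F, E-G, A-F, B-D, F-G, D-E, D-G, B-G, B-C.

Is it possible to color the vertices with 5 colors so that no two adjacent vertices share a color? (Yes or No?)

Yes

The chromatic number is 4. B, D, E, G are pairwise adjacent (a clique of size 4), so at least 4 colors are needed.
4 colors suffice: color red → {A, C, G}; color blue → {B, F}; color green → {D}; color yellow → {E}.
Since 5 ≥ 4, a proper 5-coloring certainly exists.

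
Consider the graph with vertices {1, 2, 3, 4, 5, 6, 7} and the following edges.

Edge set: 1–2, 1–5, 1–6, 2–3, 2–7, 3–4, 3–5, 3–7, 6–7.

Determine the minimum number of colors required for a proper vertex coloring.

3

2, 3, 7 are mutually adjacent, so at least 3 colors are needed.
3 colors suffice: color a → {1, 3}; color b → {2, 4, 5, 6}; color c → {7}. Every edge joins two different colors.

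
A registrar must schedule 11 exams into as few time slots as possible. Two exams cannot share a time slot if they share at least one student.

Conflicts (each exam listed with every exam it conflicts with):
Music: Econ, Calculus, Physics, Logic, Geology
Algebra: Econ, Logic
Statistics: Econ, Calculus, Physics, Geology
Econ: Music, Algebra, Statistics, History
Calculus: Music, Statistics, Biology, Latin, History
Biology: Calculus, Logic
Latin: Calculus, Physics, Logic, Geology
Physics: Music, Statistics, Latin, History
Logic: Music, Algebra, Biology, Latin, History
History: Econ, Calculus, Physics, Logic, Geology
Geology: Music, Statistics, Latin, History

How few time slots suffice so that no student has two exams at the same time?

2

Biology and Logic conflict, so at least 2 time slots are needed.
Using 2 time slots: Music=2, Algebra=2, Statistics=2, Econ=1, Calculus=1, Biology=2, Latin=2, Physics=1, Logic=1, History=2, Geology=1. Every pair that conflicts lands in different time slots.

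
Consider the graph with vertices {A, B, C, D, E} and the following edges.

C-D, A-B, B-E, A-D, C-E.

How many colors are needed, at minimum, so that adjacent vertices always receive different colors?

The cycle A-B-E-C-D-A has odd length 5, so it cannot be 2-colored; at least 3 colors are needed.
3 colors suffice: color red → {D, E}; color blue → {A, C}; color green → {B}. Each edge has distinct colors on its endpoints.

3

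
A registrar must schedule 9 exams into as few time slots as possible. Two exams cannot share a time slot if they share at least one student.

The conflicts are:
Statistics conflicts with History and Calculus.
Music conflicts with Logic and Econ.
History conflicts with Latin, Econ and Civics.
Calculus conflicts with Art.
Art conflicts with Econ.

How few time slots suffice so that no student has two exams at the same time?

3

The cycle Calculus-Statistics-History-Econ-Art-Calculus has odd length 5, so it cannot be 2-colored; at least 3 time slots are needed.
A valid assignment using 3 time slots: Statistics=2, Music=1, History=1, Latin=2, Calculus=3, Logic=2, Art=1, Econ=2, Civics=2. Every pair that conflicts lands in different time slots.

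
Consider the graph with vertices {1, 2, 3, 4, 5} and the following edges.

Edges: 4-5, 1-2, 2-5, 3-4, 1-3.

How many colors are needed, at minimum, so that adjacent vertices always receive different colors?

3

The cycle 1-3-4-5-2-1 has odd length 5, so it cannot be 2-colored; at least 3 colors are needed.
3 colors suffice: 1=red, 2=blue, 3=blue, 4=red, 5=green. Every edge joins two different colors.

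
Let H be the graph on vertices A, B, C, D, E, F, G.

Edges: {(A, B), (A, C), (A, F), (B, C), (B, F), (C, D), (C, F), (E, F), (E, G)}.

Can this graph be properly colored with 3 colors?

A, B, C, F are pairwise adjacent (a clique of size 4), so at least 4 colors are needed.
So 3 colors are not enough.

No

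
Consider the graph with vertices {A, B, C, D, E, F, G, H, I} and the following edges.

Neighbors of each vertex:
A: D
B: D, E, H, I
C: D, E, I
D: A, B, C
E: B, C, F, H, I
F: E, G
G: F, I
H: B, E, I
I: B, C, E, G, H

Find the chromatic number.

4

B, E, H, I form a clique, so at least 4 colors are needed.
4 colors suffice: color red → {D, E, G}; color blue → {A, F, I}; color green → {B, C}; color yellow → {H}. Each edge has distinct colors on its endpoints.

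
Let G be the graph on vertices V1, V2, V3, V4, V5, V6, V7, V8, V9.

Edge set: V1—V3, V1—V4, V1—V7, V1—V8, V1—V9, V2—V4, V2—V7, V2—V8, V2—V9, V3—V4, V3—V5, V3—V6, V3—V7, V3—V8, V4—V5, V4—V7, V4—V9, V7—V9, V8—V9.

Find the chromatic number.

4

V1, V4, V7, V9 form a clique, so at least 4 colors are needed.
4 colors suffice: color 1 → {V4, V6, V8}; color 2 → {V3, V9}; color 3 → {V1, V2, V5}; color 4 → {V7}. No two adjacent vertices share a color.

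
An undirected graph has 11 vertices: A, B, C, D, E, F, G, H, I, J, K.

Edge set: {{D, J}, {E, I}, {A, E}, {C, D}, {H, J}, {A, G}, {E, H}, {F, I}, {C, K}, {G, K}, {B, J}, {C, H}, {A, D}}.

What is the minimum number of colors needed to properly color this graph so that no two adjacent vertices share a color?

The cycle A-D-J-H-E-A has odd length 5, so it cannot be 2-colored; at least 3 colors are needed.
3 colors suffice: A=green, B=red, C=blue, D=red, E=blue, F=blue, G=blue, H=red, I=red, J=blue, K=red. Each edge has distinct colors on its endpoints.

3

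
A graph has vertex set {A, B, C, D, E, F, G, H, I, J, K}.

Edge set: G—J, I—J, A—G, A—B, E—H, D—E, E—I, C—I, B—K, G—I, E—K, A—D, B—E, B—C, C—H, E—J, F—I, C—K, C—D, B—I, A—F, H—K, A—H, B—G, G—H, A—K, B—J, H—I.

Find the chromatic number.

4

B, G, I, J are pairwise adjacent (a clique of size 4), so at least 4 colors are needed.
A valid assignment using 4 colors: A=2, B=1, C=3, D=1, E=3, F=1, G=3, H=1, I=2, J=4, K=4. No two adjacent vertices share a color.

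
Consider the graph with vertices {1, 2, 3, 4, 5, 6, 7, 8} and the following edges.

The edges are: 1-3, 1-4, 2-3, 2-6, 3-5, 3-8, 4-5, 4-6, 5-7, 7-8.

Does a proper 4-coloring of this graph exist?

Yes

The chromatic number is 3. The cycle 6-2-3-5-4-6 has odd length 5, so it cannot be 2-colored; at least 3 colors are needed.
3 colors suffice: color red → {3, 4, 7}; color blue → {1, 2, 5, 8}; color green → {6}.
Since 4 ≥ 3, a proper 4-coloring certainly exists.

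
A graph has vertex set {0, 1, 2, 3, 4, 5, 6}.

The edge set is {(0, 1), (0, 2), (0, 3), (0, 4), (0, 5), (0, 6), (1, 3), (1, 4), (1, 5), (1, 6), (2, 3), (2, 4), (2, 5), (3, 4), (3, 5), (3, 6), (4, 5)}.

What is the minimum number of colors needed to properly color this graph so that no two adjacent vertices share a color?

5

0, 1, 3, 4, 5 form a clique, so at least 5 colors are needed.
5 colors suffice: color a → {3}; color b → {0}; color c → {1, 2}; color d → {4, 6}; color e → {5}. Every edge joins two different colors.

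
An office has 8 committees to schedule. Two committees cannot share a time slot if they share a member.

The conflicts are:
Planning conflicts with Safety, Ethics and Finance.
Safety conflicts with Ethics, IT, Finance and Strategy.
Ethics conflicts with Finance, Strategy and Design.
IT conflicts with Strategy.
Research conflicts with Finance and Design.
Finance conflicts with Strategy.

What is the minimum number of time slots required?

4

Planning, Safety, Ethics, Finance are mutually in conflict, so at least 4 time slots are needed.
4 time slots suffice: time slot 1 → {IT, Finance, Design}; time slot 2 → {Safety, Research}; time slot 3 → {Ethics}; time slot 4 → {Planning, Strategy}. Each listed conflict is separated.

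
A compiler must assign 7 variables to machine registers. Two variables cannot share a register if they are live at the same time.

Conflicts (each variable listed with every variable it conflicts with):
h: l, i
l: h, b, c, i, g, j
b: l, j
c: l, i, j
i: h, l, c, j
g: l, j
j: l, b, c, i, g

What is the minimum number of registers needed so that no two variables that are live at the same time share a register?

4

l, c, i, j all conflict with each other, so at least 4 registers are needed.
Using 4 registers: h=2, l=1, b=3, c=4, i=3, g=3, j=2. No two conflicting variables share a register.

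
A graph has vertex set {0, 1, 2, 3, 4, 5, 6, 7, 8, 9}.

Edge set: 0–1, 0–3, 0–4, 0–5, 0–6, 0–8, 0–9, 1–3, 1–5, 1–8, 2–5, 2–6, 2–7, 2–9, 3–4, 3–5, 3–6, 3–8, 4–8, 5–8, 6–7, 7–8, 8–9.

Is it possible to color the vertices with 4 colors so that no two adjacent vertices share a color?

0, 1, 3, 5, 8 form a clique, so at least 5 colors are needed.
So 4 colors are not enough.

No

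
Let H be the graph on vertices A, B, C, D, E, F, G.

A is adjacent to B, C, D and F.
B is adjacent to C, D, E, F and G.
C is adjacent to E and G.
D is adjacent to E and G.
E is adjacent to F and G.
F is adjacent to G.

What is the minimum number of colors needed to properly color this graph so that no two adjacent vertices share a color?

B, E, F, G are pairwise adjacent (a clique of size 4), so at least 4 colors are needed.
4 colors suffice: A=2, B=1, C=4, D=4, E=3, F=4, G=2. Every edge joins two different colors.

4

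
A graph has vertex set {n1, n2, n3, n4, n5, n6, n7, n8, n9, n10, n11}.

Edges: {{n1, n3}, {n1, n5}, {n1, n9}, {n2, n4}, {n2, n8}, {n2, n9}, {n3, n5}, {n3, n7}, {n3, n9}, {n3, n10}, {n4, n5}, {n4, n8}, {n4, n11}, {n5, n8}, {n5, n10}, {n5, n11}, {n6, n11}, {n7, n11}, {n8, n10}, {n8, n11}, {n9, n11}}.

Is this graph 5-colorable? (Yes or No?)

Yes

The chromatic number is 4. n4, n5, n8, n11 are pairwise adjacent (a clique of size 4), so at least 4 colors are needed.
4 colors suffice: color 1 → {n2, n3, n11}; color 2 → {n5, n6, n7, n9}; color 3 → {n1, n8}; color 4 → {n4, n10}.
Since 5 ≥ 4, a proper 5-coloring certainly exists.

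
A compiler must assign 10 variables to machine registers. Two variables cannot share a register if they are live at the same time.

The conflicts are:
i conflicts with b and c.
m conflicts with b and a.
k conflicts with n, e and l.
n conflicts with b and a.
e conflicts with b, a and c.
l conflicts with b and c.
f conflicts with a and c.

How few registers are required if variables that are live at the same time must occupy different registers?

2

i and b conflict, so at least 2 registers are needed.
2 registers suffice: register 1 → {k, b, a, c}; register 2 → {i, m, n, e, l, f}. Each listed conflict is separated.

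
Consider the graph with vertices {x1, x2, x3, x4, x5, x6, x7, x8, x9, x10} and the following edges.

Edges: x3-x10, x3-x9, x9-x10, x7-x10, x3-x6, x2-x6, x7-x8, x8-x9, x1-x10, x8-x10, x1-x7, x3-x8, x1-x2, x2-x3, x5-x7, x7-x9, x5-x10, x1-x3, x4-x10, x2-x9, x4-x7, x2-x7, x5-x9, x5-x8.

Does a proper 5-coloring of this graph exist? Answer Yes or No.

The chromatic number is 5. x5, x7, x8, x9, x10 are pairwise adjacent (a clique of size 5), so at least 5 colors are needed.
5 colors suffice: x1=G, x2=R, x3=B, x4=G, x5=P, x6=G, x7=B, x8=Y, x9=G, x10=R.
That is already a proper 5-coloring.

Yes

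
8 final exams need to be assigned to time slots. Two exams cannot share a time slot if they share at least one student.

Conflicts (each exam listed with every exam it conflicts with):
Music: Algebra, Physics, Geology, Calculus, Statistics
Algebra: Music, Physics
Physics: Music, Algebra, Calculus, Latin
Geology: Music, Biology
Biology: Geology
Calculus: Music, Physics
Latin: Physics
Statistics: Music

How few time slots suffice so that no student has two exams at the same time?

Music, Algebra, Physics pairwise conflict, so at least 3 time slots are needed.
Using 3 time slots: Music=1, Algebra=3, Physics=2, Geology=2, Biology=1, Calculus=3, Latin=1, Statistics=2. No two conflicting exams share a time slot.

3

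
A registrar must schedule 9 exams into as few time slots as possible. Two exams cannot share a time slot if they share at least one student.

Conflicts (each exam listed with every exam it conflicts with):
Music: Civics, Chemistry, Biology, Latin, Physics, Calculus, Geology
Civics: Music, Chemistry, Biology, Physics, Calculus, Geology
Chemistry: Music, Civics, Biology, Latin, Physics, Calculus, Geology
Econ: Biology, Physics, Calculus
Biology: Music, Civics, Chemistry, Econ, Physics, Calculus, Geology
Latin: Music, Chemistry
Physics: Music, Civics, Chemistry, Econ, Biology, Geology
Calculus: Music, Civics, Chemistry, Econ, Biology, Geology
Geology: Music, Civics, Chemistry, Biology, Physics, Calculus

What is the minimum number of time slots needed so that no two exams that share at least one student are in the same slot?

Music, Civics, Chemistry, Biology, Calculus, Geology are mutually in conflict, so at least 6 time slots are needed.
6 time slots suffice: time slot 1 → {Biology, Latin}; time slot 2 → {Chemistry, Econ}; time slot 3 → {Music}; time slot 4 → {Physics, Calculus}; time slot 5 → {Civics}; time slot 6 → {Geology}. No two conflicting exams share a time slot.

6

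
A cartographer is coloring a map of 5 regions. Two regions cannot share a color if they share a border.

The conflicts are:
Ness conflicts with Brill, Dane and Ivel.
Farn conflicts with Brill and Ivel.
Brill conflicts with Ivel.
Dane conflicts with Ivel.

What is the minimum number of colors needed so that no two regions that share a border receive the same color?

3

Ness, Dane, Ivel are mutually in conflict, so at least 3 colors are needed.
One proper 3-coloring: Ness=2, Farn=2, Brill=3, Dane=3, Ivel=1. Every pair that conflicts lands in different colors.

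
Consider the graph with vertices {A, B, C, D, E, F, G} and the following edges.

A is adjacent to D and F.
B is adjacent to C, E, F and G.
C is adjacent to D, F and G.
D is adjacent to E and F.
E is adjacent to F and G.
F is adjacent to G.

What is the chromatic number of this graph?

B, C, F, G are mutually adjacent (a clique of size 4), so at least 4 colors are needed.
4 colors suffice: color 1 → {F}; color 2 → {B, D}; color 3 → {A, C, E}; color 4 → {G}. Each edge has distinct colors on its endpoints.

4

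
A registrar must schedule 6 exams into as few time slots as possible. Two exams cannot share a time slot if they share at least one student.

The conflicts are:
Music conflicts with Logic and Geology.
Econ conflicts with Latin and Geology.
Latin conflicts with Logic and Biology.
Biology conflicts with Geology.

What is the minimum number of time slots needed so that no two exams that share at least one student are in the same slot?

3

The cycle Geology-Music-Logic-Latin-Biology-Geology has odd length 5, so it cannot be 2-colored; at least 3 time slots are needed.
3 time slots suffice: time slot 1 → {Latin, Geology}; time slot 2 → {Econ, Logic, Biology}; time slot 3 → {Music}. Each listed conflict is separated.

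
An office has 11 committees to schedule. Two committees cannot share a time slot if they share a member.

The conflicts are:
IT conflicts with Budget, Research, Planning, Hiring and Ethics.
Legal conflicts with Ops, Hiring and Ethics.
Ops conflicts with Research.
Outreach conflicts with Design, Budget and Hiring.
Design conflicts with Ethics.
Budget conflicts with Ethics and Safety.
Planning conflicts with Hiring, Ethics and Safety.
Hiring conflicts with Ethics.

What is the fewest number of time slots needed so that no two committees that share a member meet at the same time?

IT, Planning, Hiring, Ethics are mutually in conflict, so at least 4 time slots are needed.
4 time slots suffice: IT=2, Legal=2, Ops=1, Outreach=1, Design=2, Budget=3, Research=3, Planning=4, Hiring=3, Ethics=1, Safety=1. Each listed conflict is separated.

4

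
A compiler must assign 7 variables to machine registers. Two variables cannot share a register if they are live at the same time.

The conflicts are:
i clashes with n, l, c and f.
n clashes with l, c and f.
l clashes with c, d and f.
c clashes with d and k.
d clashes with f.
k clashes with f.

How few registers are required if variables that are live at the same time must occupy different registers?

i, n, l, c pairwise conflict, so at least 4 registers are needed.
4 registers suffice: register 1 → {l, k}; register 2 → {c, f}; register 3 → {n, d}; register 4 → {i}. Each listed conflict is separated.

4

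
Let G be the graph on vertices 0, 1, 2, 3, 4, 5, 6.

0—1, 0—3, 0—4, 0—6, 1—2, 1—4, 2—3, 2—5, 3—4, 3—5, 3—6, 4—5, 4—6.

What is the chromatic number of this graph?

4

0, 3, 4, 6 are mutually adjacent (a clique of size 4), so at least 4 colors are needed.
4 colors suffice: color red → {2, 4}; color blue → {1, 3}; color green → {0, 5}; color yellow → {6}. Every edge joins two different colors.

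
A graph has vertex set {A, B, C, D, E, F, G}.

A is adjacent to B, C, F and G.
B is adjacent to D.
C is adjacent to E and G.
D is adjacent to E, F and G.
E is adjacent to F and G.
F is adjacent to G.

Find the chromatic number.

D, E, F, G are mutually adjacent (a clique of size 4), so at least 4 colors are needed.
4 colors suffice: color 1 → {B, G}; color 2 → {A, D}; color 3 → {C, F}; color 4 → {E}. No two adjacent vertices share a color.

4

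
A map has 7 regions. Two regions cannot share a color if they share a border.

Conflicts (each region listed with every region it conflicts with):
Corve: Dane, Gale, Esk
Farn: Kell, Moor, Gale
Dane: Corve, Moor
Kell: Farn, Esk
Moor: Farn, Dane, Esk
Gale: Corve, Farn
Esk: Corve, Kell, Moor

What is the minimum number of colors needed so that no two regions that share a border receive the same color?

The cycle Gale-Farn-Kell-Esk-Corve-Gale has odd length 5, so it cannot be 2-colored; at least 3 colors are needed.
One proper 3-coloring: Corve=1, Farn=2, Dane=2, Kell=1, Moor=1, Gale=3, Esk=2. Every pair that conflicts lands in different colors.

3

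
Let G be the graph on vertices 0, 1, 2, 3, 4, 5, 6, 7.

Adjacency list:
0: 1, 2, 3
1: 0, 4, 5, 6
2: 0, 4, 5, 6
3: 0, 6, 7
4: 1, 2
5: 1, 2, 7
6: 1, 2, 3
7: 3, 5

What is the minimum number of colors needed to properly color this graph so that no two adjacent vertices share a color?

3

The cycle 1-6-3-7-5-1 has odd length 5, so it cannot be 2-colored; at least 3 colors are needed.
3 colors suffice: 0=b, 1=a, 2=a, 3=a, 4=b, 5=b, 6=b, 7=c. No two adjacent vertices share a color.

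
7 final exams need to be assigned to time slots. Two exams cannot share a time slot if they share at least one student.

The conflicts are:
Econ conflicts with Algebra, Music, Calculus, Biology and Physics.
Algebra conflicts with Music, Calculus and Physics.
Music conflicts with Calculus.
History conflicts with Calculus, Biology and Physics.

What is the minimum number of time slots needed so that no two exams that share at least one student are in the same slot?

4

Econ, Algebra, Music, Calculus are mutually in conflict, so at least 4 time slots are needed.
A valid assignment using 4 time slots: Econ=1, Algebra=2, Music=4, History=1, Calculus=3, Biology=2, Physics=3. Every pair that conflicts lands in different time slots.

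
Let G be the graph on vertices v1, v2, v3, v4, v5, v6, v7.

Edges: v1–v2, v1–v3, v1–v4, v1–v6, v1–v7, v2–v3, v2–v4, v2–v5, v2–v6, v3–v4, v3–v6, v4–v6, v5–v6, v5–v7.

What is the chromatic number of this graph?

v1, v2, v3, v4, v6 are mutually adjacent (a clique of size 5), so at least 5 colors are needed.
5 colors suffice: color 1 → {v2, v7}; color 2 → {v1, v5}; color 3 → {v6}; color 4 → {v3}; color 5 → {v4}. Every edge joins two different colors.

5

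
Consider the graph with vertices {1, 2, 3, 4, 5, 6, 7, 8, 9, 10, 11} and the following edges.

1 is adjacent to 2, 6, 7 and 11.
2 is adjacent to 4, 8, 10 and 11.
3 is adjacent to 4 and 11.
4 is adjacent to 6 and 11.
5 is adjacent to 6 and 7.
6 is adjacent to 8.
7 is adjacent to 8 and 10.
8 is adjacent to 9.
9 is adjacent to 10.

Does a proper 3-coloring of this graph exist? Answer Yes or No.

Yes

The chromatic number is 3. 2, 4, 11 are mutually adjacent, so at least 3 colors are needed.
3 colors suffice: color red → {2, 3, 6, 7, 9}; color blue → {5, 8, 10, 11}; color green → {1, 4}.
That is already a proper 3-coloring.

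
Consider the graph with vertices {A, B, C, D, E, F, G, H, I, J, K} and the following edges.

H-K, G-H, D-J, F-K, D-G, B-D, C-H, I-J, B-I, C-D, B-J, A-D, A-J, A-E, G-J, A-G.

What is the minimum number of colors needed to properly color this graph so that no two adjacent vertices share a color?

A, D, G, J are mutually adjacent (a clique of size 4), so at least 4 colors are needed.
4 colors suffice: color red → {E, F, H, J}; color blue → {D, I, K}; color green → {B, C, G}; color yellow → {A}. Every edge joins two different colors.

4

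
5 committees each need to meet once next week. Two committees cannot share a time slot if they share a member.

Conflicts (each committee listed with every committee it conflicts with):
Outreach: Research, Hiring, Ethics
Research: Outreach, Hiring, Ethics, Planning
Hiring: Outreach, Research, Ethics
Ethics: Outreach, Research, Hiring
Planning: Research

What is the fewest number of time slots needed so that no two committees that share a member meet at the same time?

4

Outreach, Research, Hiring, Ethics are mutually in conflict, so at least 4 time slots are needed.
4 time slots suffice: time slot 1 → {Research}; time slot 2 → {Hiring, Planning}; time slot 3 → {Outreach}; time slot 4 → {Ethics}. No two conflicting committees share a time slot.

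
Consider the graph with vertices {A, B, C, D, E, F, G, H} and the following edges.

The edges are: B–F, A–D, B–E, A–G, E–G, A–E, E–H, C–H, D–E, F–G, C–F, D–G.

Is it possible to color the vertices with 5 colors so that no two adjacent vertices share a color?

Yes

The chromatic number is 4. A, D, E, G are mutually adjacent (a clique of size 4), so at least 4 colors are needed.
4 colors suffice: color red → {E, F}; color blue → {B, C, G}; color green → {D, H}; color yellow → {A}.
Since 5 ≥ 4, a proper 5-coloring certainly exists.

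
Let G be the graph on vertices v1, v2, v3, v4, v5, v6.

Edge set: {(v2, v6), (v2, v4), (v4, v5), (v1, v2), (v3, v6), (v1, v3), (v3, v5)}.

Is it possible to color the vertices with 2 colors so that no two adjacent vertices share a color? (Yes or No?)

The cycle v4-v2-v6-v3-v5-v4 has odd length 5, so it cannot be 2-colored; at least 3 colors are needed.
So 2 colors are not enough.

No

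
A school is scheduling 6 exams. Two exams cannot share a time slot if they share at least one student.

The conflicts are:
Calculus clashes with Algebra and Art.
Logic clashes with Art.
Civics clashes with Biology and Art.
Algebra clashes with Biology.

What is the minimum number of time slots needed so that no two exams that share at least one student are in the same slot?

The cycle Art-Civics-Biology-Algebra-Calculus-Art has odd length 5, so it cannot be 2-colored; at least 3 time slots are needed.
3 time slots suffice: time slot 1 → {Biology, Art}; time slot 2 → {Calculus, Logic, Civics}; time slot 3 → {Algebra}. Every pair that conflicts lands in different time slots.

3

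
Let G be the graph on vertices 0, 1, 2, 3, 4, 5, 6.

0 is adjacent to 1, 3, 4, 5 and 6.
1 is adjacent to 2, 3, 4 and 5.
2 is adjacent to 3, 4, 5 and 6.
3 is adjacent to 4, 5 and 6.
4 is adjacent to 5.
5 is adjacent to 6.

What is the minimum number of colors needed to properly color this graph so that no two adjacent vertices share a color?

5

0, 1, 3, 4, 5 are mutually adjacent (a clique of size 5), so at least 5 colors are needed.
A valid assignment using 5 colors: 0=green, 1=yellow, 2=green, 3=blue, 4=purple, 5=red, 6=yellow. No two adjacent vertices share a color.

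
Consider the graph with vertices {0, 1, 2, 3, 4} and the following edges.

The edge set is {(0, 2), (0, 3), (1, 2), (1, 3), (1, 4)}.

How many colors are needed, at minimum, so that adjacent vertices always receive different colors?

0 and 3 are adjacent, so at least 2 colors are needed.
2 colors suffice: color a → {0, 1}; color b → {2, 3, 4}. Every edge joins two different colors.

2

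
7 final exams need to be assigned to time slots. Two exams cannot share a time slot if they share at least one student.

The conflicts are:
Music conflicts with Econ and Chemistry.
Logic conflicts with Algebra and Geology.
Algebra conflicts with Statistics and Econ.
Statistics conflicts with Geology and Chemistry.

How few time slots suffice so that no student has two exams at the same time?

3

The cycle Chemistry-Music-Econ-Algebra-Statistics-Chemistry has odd length 5, so it cannot be 2-colored; at least 3 time slots are needed.
3 time slots suffice: time slot 1 → {Logic, Statistics, Econ}; time slot 2 → {Music, Algebra, Geology}; time slot 3 → {Chemistry}. Each listed conflict is separated.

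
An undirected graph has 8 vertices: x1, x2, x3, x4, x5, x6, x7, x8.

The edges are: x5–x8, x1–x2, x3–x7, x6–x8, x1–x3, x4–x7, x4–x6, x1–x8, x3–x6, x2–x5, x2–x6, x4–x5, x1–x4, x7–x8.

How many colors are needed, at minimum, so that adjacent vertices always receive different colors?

2

x6 and x8 are adjacent, so at least 2 colors are needed.
A valid assignment using 2 colors: x1=1, x2=2, x3=2, x4=2, x5=1, x6=1, x7=1, x8=2. Each edge has distinct colors on its endpoints.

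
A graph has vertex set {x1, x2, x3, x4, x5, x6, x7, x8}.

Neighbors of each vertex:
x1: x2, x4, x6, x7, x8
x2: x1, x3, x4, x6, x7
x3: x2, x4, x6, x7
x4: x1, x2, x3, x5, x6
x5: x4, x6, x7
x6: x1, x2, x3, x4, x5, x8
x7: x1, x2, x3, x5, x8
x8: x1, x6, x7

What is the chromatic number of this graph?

4

x2, x3, x4, x6 are mutually adjacent (a clique of size 4), so at least 4 colors are needed.
4 colors suffice: color red → {x6, x7}; color blue → {x1, x3, x5}; color green → {x4, x8}; color yellow → {x2}. No two adjacent vertices share a color.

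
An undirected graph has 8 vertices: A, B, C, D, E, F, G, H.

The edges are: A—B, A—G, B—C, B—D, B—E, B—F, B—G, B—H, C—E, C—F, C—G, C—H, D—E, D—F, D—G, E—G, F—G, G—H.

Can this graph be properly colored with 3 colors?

B, C, G, H are pairwise adjacent (a clique of size 4), so at least 4 colors are needed.
So 3 colors are not enough.

No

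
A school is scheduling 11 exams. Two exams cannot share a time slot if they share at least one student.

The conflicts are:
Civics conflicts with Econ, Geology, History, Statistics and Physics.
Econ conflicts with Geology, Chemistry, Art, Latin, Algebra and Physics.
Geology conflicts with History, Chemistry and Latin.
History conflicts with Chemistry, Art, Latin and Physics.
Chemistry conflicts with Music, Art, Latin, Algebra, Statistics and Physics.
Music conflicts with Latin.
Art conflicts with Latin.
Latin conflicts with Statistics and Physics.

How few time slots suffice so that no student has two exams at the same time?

4

Econ, Geology, Chemistry, Latin are mutually in conflict, so at least 4 time slots are needed.
A valid assignment using 4 time slots: Civics=1, Econ=3, Geology=4, History=3, Chemistry=1, Music=3, Art=4, Latin=2, Algebra=2, Statistics=3, Physics=4. No two conflicting exams share a time slot.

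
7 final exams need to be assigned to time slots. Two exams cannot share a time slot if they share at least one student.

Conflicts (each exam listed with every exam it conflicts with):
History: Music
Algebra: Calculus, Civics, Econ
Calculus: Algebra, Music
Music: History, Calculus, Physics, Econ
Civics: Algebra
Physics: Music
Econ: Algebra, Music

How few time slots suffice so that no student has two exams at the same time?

Algebra and Civics conflict, so at least 2 time slots are needed.
Using 2 time slots: History=2, Algebra=1, Calculus=2, Music=1, Civics=2, Physics=2, Econ=2. Each listed conflict is separated.

2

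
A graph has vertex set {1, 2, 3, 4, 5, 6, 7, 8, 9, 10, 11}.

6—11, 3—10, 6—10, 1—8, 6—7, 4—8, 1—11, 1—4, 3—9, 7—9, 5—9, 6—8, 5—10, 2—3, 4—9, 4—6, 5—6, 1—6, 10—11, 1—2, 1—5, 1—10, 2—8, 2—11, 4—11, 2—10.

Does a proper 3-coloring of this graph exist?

No

1, 4, 6, 8 are mutually adjacent (a clique of size 4), so at least 4 colors are needed.
So 3 colors are not enough.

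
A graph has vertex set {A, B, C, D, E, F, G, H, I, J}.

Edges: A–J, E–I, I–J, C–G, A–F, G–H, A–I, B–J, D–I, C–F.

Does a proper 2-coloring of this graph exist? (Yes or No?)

No

A, I, J form a triangle, so at least 3 colors are needed.
So 2 colors are not enough.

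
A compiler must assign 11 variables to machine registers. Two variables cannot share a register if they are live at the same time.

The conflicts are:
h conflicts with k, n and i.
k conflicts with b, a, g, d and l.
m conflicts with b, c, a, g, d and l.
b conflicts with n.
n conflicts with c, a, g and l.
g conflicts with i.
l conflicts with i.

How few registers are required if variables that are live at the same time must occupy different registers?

2

n and l conflict, so at least 2 registers are needed.
2 registers suffice: h=2, k=1, m=1, b=2, n=1, c=2, a=2, g=2, d=2, l=2, i=1. Each listed conflict is separated.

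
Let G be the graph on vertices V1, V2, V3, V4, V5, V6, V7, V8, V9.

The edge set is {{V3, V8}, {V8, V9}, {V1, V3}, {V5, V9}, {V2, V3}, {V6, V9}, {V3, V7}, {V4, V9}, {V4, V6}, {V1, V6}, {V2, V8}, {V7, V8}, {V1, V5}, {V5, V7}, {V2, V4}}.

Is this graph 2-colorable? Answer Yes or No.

V4, V6, V9 form a triangle, so at least 3 colors are needed.
So 2 colors are not enough.

No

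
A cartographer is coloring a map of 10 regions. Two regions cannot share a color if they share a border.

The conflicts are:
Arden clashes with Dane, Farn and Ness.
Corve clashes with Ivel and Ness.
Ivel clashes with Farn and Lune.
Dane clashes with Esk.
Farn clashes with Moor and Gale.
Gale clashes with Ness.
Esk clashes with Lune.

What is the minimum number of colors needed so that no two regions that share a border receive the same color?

The cycle Ness-Corve-Ivel-Farn-Gale-Ness has odd length 5, so it cannot be 2-colored; at least 3 colors are needed.
3 colors suffice: color 1 → {Dane, Farn, Ness, Lune}; color 2 → {Arden, Ivel, Moor, Gale, Esk}; color 3 → {Corve}. No two conflicting regions share a color.

3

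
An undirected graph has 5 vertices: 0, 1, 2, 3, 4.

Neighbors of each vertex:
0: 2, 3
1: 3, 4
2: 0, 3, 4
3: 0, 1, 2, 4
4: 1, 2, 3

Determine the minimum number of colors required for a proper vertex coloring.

1, 3, 4 are pairwise adjacent, so at least 3 colors are needed.
3 colors suffice: 0=b, 1=c, 2=c, 3=a, 4=b. No two adjacent vertices share a color.

3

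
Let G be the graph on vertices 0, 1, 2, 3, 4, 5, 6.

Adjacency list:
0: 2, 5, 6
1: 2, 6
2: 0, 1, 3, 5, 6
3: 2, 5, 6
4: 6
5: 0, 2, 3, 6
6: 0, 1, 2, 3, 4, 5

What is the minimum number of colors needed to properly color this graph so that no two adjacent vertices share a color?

4

0, 2, 5, 6 form a clique, so at least 4 colors are needed.
One proper 4-coloring: 0=yellow, 1=green, 2=blue, 3=yellow, 4=blue, 5=green, 6=red. No two adjacent vertices share a color.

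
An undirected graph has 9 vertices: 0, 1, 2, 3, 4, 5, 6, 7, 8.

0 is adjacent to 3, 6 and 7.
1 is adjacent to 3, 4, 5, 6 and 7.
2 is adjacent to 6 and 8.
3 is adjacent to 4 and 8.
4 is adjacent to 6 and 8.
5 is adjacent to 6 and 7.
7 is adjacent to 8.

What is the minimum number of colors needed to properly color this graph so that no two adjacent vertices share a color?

3

1, 5, 6 are pairwise adjacent, so at least 3 colors are needed.
3 colors suffice: color a → {3, 6, 7}; color b → {0, 1, 8}; color c → {2, 4, 5}. No two adjacent vertices share a color.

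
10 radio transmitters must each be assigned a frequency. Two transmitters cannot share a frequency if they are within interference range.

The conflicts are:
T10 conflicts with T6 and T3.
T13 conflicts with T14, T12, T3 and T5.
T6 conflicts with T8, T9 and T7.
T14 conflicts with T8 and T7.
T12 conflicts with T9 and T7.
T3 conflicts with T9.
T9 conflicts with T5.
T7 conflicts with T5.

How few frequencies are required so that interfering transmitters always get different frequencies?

2

T13 and T5 conflict, so at least 2 frequencies are needed.
2 frequencies suffice: frequency 1 → {T10, T13, T8, T9, T7}; frequency 2 → {T6, T14, T12, T3, T5}. Each listed conflict is separated.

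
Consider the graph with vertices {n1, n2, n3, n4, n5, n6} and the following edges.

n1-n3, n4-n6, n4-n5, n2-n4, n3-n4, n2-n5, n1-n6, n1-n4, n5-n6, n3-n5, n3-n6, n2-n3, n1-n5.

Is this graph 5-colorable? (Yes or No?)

Yes

The chromatic number is 5. n1, n3, n4, n5, n6 are mutually adjacent (a clique of size 5), so at least 5 colors are needed.
One proper 5-coloring: n1=4, n2=4, n3=1, n4=2, n5=3, n6=5.
That is already a proper 5-coloring.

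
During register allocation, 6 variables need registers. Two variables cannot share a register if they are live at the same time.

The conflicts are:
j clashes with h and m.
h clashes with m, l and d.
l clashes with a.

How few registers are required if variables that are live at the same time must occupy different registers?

3

j, h, m pairwise conflict, so at least 3 registers are needed.
A valid assignment using 3 registers: j=2, h=1, m=3, l=2, d=2, a=1. No two conflicting variables share a register.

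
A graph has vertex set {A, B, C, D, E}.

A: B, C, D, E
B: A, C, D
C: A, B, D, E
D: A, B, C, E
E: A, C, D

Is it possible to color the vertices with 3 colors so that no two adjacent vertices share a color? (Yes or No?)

No

A, C, D, E form a clique, so at least 4 colors are needed.
So 3 colors are not enough.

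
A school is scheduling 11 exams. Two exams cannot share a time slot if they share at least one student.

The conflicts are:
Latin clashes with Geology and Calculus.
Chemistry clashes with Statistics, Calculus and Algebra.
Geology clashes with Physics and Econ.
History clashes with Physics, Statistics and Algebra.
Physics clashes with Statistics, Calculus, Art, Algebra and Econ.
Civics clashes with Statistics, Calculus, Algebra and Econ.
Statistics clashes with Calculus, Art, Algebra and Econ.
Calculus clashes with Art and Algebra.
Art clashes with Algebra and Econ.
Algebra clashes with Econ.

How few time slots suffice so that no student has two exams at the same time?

Physics, Statistics, Art, Algebra, Econ are mutually in conflict, so at least 5 time slots are needed.
5 time slots suffice: time slot 1 → {Geology, Statistics}; time slot 2 → {Latin, Algebra}; time slot 3 → {History, Calculus, Econ}; time slot 4 → {Chemistry, Physics, Civics}; time slot 5 → {Art}. No two conflicting exams share a time slot.

5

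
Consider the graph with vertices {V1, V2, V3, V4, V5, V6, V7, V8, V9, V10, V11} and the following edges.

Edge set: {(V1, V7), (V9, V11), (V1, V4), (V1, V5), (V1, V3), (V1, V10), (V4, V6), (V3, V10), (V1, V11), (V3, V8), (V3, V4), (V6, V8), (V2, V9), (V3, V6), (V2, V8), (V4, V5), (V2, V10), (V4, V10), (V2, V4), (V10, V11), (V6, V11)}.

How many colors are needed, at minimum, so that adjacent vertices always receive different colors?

V1, V3, V4, V10 are mutually adjacent (a clique of size 4), so at least 4 colors are needed.
4 colors suffice: color 1 → {V1, V2, V6}; color 2 → {V4, V7, V8, V11}; color 3 → {V5, V9, V10}; color 4 → {V3}. No two adjacent vertices share a color.

4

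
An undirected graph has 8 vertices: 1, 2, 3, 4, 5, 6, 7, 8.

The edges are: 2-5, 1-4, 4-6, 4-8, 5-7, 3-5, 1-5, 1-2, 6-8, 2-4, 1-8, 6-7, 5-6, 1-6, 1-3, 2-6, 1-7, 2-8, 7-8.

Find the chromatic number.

1, 2, 4, 6, 8 are mutually adjacent (a clique of size 5), so at least 5 colors are needed.
5 colors suffice: color a → {1}; color b → {3, 6}; color c → {2, 7}; color d → {5, 8}; color e → {4}. No two adjacent vertices share a color.

5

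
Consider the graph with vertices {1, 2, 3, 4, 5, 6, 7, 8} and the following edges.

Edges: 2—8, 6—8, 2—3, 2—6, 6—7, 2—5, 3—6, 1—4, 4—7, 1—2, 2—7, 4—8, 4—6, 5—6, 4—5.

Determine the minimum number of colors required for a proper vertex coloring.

3

2, 5, 6 form a triangle, so at least 3 colors are needed.
A valid assignment using 3 colors: 1=b, 2=a, 3=c, 4=a, 5=c, 6=b, 7=c, 8=c. No two adjacent vertices share a color.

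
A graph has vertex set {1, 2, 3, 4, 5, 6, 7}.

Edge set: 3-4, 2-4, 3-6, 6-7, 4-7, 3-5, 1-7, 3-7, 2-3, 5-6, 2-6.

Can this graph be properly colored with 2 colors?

No

2, 3, 4 are pairwise adjacent, so at least 3 colors are needed.
So 2 colors are not enough.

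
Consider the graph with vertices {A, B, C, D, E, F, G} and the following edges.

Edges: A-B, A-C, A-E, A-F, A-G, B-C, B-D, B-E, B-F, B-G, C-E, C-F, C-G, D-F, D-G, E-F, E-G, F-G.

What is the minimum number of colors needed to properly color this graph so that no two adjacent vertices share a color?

A, B, C, E, F, G are pairwise adjacent (a clique of size 6), so at least 6 colors are needed.
6 colors suffice: color 1 → {B}; color 2 → {G}; color 3 → {F}; color 4 → {A, D}; color 5 → {C}; color 6 → {E}. Each edge has distinct colors on its endpoints.

6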